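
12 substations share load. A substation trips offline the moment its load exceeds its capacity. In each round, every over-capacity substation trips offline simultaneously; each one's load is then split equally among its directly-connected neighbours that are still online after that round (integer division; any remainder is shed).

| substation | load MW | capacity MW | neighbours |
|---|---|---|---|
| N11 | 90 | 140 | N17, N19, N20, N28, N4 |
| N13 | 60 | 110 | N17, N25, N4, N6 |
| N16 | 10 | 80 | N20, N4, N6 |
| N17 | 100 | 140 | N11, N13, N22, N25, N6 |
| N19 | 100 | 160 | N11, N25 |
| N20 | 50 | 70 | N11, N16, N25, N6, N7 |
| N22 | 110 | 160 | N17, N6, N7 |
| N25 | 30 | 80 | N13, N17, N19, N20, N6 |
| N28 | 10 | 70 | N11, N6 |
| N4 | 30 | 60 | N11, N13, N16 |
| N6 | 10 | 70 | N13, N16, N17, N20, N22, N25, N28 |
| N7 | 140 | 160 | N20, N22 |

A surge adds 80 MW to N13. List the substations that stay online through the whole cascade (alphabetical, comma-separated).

N11, N16, N17, N19, N20, N22, N25, N28, N6, N7

Round 1 — N13 at 140 > 110. N13 trips offline.
  N13 sheds 140 MW to N17, N25, N4, N6: 35 each.
    N17: 100+35 = 135 ≤ 140
    N25: 30+35 = 65 ≤ 80
    N4: 30+35 = 65 > 60
    N6: 10+35 = 45 ≤ 70
Round 2 — N4 trips offline.
  N4 sheds 65 MW to N11, N16: 32 each (1 lost).
    N11: 90+32 = 122 ≤ 140
    N16: 10+32 = 42 ≤ 80
No further trips.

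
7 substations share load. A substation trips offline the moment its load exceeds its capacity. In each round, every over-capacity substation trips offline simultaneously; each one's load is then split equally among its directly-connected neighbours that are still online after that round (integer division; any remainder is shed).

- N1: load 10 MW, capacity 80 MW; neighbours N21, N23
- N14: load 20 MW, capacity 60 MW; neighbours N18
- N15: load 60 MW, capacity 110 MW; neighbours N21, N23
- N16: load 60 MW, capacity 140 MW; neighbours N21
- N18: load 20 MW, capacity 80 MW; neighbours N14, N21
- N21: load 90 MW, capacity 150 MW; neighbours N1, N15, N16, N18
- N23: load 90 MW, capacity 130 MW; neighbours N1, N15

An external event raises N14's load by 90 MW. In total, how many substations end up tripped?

6

Round 1 — N14 at 110 > 60. N14 trips offline.
  N14 sheds 110 MW to N18: 110 each.
    N18: 20+110 = 130 > 80
Round 2 — N18 trips offline.
  N18 sheds 130 MW to N21: 130 each.
    N21: 90+130 = 220 > 150
Round 3 — N21 trips offline.
  N21 sheds 220 MW to N1, N15, N16: 73 each (1 lost).
    N1: 10+73 = 83 > 80
    N15: 60+73 = 133 > 110
    N16: 60+73 = 133 ≤ 140
Round 4 — N1, N15 trip offline.
  N1 sheds 83 MW to N23: 83 each.
    N23: 90+83 = 173 > 130
  N15 sheds 133 MW to N23: 133 each.
    N23: 173+133 = 306 > 130
Round 5 — N23 trips offline.
  N23 sheds 306 MW: no online neighbours, lost.
No further trips.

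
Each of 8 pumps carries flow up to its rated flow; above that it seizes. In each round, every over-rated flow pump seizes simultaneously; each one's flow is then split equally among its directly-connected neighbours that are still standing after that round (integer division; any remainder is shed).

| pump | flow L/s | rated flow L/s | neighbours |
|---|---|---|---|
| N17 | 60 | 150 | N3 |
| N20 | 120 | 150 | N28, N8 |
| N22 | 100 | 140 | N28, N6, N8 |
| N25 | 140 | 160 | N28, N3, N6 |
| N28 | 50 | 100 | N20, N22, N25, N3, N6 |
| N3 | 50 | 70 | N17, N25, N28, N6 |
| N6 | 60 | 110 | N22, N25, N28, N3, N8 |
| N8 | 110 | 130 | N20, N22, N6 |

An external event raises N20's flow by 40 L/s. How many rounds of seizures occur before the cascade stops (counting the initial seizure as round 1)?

3

Round 1 — N20 at 160 > 150. N20 seizes.
  N20 sheds 160 L/s to N28, N8: 80 each.
    N28: 50+80 = 130 > 100
    N8: 110+80 = 190 > 130
Round 2 — N28, N8 seize.
  N28 sheds 130 L/s to N22, N25, N3, N6: 32 each (2 lost).
    N22: 100+32 = 132 ≤ 140
    N25: 140+32 = 172 > 160
    N3: 50+32 = 82 > 70
    N6: 60+32 = 92 ≤ 110
  N8 sheds 190 L/s to N22, N6: 95 each.
    N22: 132+95 = 227 > 140
    N6: 92+95 = 187 > 110
Round 3 — N22, N25, N3, N6 seize.
  N22 sheds 227 L/s: no online neighbours, lost.
  N25 sheds 172 L/s: no online neighbours, lost.
  N3 sheds 82 L/s to N17: 82 each.
    N17: 60+82 = 142 ≤ 150
  N6 sheds 187 L/s: no online neighbours, lost.
No further seizures.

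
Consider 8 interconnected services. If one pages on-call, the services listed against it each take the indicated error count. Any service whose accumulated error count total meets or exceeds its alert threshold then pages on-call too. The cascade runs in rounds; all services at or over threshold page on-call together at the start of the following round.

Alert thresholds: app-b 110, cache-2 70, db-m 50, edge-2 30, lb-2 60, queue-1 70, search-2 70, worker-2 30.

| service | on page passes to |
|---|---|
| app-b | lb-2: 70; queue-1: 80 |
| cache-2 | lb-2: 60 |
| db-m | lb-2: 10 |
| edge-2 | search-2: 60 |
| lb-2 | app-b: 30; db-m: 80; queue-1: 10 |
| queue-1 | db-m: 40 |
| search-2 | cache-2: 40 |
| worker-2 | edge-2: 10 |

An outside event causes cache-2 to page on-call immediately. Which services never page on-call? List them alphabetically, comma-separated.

app-b, edge-2, queue-1, search-2, worker-2

Round 1 — cache-2 pages on-call (initial).
  lb-2: +60 → 60 ≥ 60
Round 2 — lb-2 pages on-call.
  app-b: +30 → 30 < 110
  db-m: +80 → 80 ≥ 50
  queue-1: +10 → 10 < 70
Round 3 — db-m pages on-call.
No further pages.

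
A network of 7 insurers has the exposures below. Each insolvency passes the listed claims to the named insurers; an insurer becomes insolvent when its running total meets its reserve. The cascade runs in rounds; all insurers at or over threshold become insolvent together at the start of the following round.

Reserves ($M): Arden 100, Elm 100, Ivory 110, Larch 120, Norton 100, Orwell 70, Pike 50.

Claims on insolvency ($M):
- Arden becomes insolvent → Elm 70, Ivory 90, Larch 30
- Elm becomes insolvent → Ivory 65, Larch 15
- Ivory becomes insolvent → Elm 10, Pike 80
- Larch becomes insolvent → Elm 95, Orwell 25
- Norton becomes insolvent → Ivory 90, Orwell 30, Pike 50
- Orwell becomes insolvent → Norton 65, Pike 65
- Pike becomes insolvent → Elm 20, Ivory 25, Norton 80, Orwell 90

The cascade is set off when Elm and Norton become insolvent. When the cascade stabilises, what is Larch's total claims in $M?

Round 1 — Elm, Norton become insolvent (initial).
  Ivory: +65+90 → 155 ≥ 110
  Larch: +15 → 15 < 120
  Orwell: +30 → 30 < 70
  Pike: +50 → 50 ≥ 50
Round 2 — Ivory, Pike become insolvent.
  Orwell: +90 → 120 ≥ 70
Round 3 — Orwell becomes insolvent.
No further insolvencies.

15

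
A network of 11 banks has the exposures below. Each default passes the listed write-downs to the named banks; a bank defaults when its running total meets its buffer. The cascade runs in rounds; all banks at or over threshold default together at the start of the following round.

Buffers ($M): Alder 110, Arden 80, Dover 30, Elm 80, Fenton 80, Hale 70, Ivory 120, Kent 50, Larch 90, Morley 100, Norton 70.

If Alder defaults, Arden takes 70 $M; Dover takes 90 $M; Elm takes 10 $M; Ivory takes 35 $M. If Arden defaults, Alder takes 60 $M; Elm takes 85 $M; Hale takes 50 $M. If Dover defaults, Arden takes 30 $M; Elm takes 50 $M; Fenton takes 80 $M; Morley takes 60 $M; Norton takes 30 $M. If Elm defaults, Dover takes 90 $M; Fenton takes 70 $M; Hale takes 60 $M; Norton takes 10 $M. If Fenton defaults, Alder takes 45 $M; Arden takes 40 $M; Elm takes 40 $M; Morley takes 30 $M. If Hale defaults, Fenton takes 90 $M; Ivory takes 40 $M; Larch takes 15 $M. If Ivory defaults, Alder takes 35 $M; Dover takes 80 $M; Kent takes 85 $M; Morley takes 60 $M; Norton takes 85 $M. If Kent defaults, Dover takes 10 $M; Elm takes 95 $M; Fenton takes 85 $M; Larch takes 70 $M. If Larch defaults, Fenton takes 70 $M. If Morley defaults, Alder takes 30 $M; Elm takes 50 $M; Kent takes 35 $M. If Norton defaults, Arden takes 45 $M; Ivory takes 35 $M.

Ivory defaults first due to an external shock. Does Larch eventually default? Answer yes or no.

Round 1 — Ivory defaults (initial).
  Alder: +35 → 35 < 110
  Dover: +80 → 80 ≥ 30
  Kent: +85 → 85 ≥ 50
  Morley: +60 → 60 < 100
  Norton: +85 → 85 ≥ 70
Round 2 — Dover, Kent, Norton default.
  Arden: +30+45 → 75 < 80
  Elm: +50+95 → 145 ≥ 80
  Fenton: +80+85 → 165 ≥ 80
  Larch: +70 → 70 < 90
  Morley: +60 → 120 ≥ 100
Round 3 — Elm, Fenton, Morley default.
  Alder: +45+30 → 110 ≥ 110
  Arden: +40 → 115 ≥ 80
  Hale: +60 → 60 < 70
Round 4 — Alder, Arden default.
  Hale: +50 → 110 ≥ 70
Round 5 — Hale defaults.
  Larch: +15 → 85 < 90
No further defaults.

no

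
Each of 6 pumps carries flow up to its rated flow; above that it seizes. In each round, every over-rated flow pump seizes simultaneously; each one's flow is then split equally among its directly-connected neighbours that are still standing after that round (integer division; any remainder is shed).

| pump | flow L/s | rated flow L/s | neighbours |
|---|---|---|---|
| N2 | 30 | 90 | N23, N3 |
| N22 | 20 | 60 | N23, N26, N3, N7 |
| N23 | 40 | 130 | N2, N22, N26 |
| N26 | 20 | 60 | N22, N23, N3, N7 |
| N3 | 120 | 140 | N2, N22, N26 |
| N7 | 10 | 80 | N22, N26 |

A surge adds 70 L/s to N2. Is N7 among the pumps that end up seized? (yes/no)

Round 1 — N2 at 100 > 90. N2 seizes.
  N2 sheds 100 L/s to N23, N3: 50 each.
    N23: 40+50 = 90 ≤ 130
    N3: 120+50 = 170 > 140
Round 2 — N3 seizes.
  N3 sheds 170 L/s to N22, N26: 85 each.
    N22: 20+85 = 105 > 60
    N26: 20+85 = 105 > 60
Round 3 — N22, N26 seize.
  N22 sheds 105 L/s to N23, N7: 52 each (1 lost).
    N23: 90+52 = 142 > 130
    N7: 10+52 = 62 ≤ 80
  N26 sheds 105 L/s to N23, N7: 52 each (1 lost).
    N23: 142+52 = 194 > 130
    N7: 62+52 = 114 > 80
Round 4 — N23, N7 seize.
  N23 sheds 194 L/s: no online neighbours, lost.
  N7 sheds 114 L/s: no online neighbours, lost.
No further seizures.

yes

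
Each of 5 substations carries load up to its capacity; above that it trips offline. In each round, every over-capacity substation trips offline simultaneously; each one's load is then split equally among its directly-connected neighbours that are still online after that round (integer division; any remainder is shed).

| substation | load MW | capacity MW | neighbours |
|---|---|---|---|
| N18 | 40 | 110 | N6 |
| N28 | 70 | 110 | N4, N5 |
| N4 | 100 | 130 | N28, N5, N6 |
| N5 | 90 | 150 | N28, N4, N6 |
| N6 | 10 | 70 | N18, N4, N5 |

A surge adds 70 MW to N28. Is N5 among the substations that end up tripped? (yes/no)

Round 1 — N28 at 140 > 110. N28 trips offline.
  N28 sheds 140 MW to N4, N5: 70 each.
    N4: 100+70 = 170 > 130
    N5: 90+70 = 160 > 150
Round 2 — N4, N5 trip offline.
  N4 sheds 170 MW to N6: 170 each.
    N6: 10+170 = 180 > 70
  N5 sheds 160 MW to N6: 160 each.
    N6: 180+160 = 340 > 70
Round 3 — N6 trips offline.
  N6 sheds 340 MW to N18: 340 each.
    N18: 40+340 = 380 > 110
Round 4 — N18 trips offline.
  N18 sheds 380 MW: no online neighbours, lost.
No further trips.

yes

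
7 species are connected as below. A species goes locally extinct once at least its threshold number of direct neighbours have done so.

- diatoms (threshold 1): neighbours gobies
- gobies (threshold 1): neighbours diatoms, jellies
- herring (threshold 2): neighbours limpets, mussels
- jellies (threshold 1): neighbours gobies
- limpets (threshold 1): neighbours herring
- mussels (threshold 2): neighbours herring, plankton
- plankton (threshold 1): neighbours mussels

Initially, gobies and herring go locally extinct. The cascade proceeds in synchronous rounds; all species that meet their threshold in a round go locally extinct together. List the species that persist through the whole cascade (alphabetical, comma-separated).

Round 1 — gobies, herring go locally extinct (initial).
Round 2 — checking thresholds:
  diatoms: 1 of 1 neighbours ≥ 1, goes locally extinct.
  jellies: 1 of 1 neighbours ≥ 1, goes locally extinct.
  limpets: 1 of 1 neighbours ≥ 1, goes locally extinct.
  mussels: 1 of 2 neighbours < 2, below threshold.
Round 3 — no new extinctions; cascade stops.

mussels, plankton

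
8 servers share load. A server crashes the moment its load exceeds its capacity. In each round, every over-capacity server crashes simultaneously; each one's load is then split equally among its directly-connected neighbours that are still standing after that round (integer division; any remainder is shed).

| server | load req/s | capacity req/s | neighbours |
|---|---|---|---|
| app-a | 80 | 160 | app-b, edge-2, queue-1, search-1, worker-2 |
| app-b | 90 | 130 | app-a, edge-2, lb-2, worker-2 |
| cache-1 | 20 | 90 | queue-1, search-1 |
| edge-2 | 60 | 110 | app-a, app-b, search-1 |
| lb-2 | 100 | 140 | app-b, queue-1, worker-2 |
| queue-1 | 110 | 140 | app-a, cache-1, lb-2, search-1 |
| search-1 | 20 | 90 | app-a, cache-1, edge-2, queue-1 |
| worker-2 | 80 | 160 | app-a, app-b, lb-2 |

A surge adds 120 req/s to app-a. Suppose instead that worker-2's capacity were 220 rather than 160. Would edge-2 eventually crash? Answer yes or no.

yes

With worker-2's capacity at 220:
Round 1 — app-a at 200 > 160. app-a crashes.
  app-a sheds 200 req/s to app-b, edge-2, queue-1, search-1, worker-2: 40 each.
    app-b: 90+40 = 130 ≤ 130
    edge-2: 60+40 = 100 ≤ 110
    queue-1: 110+40 = 150 > 140
    search-1: 20+40 = 60 ≤ 90
    worker-2: 80+40 = 120 ≤ 220
Round 2 — queue-1 crashes.
  queue-1 sheds 150 req/s to cache-1, lb-2, search-1: 50 each.
    cache-1: 20+50 = 70 ≤ 90
    lb-2: 100+50 = 150 > 140
    search-1: 60+50 = 110 > 90
Round 3 — lb-2, search-1 crash.
  lb-2 sheds 150 req/s to app-b, worker-2: 75 each.
    app-b: 130+75 = 205 > 130
    worker-2: 120+75 = 195 ≤ 220
  search-1 sheds 110 req/s to cache-1, edge-2: 55 each.
    cache-1: 70+55 = 125 > 90
    edge-2: 100+55 = 155 > 110
Round 4 — app-b, cache-1, edge-2 crash.
  app-b sheds 205 req/s to worker-2: 205 each.
    worker-2: 195+205 = 400 > 220
  cache-1 sheds 125 req/s: no online neighbours, lost.
  edge-2 sheds 155 req/s: no online neighbours, lost.
Round 5 — worker-2 crashes.
  worker-2 sheds 400 req/s: no online neighbours, lost.
No further crashes.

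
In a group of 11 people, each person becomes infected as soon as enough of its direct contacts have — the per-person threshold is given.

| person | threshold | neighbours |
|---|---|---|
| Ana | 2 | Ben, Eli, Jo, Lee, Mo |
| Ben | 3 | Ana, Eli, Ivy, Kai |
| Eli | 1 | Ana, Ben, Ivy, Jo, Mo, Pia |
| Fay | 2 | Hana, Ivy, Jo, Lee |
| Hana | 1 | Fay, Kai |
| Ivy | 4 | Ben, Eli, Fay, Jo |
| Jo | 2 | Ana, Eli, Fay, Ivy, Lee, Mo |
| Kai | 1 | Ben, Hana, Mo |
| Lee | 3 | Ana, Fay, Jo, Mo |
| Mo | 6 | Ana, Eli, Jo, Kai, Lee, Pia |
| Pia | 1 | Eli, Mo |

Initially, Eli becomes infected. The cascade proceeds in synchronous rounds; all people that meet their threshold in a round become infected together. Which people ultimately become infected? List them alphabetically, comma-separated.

Round 1 — Eli becomes infected (initial).
Round 2 — checking thresholds:
  Ana: 1 of 5 neighbours < 2, below threshold.
  Ben: 1 of 4 neighbours < 3, below threshold.
  Ivy: 1 of 4 neighbours < 4, below threshold.
  Jo: 1 of 6 neighbours < 2, below threshold.
  Mo: 1 of 6 neighbours < 6, below threshold.
  Pia: 1 of 2 neighbours ≥ 1, becomes infected.
Round 3 — no new infections; cascade stops.

Eli, Pia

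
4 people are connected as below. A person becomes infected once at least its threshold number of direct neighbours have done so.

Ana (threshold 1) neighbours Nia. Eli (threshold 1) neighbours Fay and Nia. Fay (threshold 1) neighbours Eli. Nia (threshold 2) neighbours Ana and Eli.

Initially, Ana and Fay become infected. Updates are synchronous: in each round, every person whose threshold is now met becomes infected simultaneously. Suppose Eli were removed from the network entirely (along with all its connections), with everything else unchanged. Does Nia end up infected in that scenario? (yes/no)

With Eli removed:
Round 1 — Ana, Fay become infected (initial).
Round 2 — no new infections; cascade stops.

no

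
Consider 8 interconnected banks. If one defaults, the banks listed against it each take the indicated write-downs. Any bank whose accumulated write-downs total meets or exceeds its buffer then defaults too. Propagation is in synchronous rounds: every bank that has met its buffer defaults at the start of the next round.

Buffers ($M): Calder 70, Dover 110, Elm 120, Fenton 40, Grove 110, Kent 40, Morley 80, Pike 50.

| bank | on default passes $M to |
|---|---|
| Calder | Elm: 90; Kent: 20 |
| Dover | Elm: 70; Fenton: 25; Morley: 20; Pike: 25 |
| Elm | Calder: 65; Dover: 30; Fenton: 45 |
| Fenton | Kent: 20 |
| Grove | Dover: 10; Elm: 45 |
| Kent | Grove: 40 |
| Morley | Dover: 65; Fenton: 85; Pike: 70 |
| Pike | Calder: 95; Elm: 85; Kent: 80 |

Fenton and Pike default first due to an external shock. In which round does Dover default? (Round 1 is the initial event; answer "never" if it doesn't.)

Round 1 — Fenton, Pike default (initial).
  Calder: +95 → 95 ≥ 70
  Elm: +85 → 85 < 120
  Kent: +20+80 → 100 ≥ 40
Round 2 — Calder, Kent default.
  Elm: +90 → 175 ≥ 120
  Grove: +40 → 40 < 110
Round 3 — Elm defaults.
  Dover: +30 → 30 < 110
No further defaults.

never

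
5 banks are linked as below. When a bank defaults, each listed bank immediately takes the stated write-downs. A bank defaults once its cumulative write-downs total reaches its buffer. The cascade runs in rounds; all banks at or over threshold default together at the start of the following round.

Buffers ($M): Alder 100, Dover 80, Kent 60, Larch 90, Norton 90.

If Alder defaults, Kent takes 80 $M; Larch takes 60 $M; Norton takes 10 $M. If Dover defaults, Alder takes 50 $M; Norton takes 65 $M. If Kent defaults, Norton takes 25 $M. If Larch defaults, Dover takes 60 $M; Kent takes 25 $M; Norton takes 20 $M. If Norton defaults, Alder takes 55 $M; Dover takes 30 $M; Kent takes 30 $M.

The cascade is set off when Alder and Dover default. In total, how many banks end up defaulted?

Round 1 — Alder, Dover default (initial).
  Kent: +80 → 80 ≥ 60
  Larch: +60 → 60 < 90
  Norton: +10+65 → 75 < 90
Round 2 — Kent defaults.
  Norton: +25 → 100 ≥ 90
Round 3 — Norton defaults.
No further defaults.

4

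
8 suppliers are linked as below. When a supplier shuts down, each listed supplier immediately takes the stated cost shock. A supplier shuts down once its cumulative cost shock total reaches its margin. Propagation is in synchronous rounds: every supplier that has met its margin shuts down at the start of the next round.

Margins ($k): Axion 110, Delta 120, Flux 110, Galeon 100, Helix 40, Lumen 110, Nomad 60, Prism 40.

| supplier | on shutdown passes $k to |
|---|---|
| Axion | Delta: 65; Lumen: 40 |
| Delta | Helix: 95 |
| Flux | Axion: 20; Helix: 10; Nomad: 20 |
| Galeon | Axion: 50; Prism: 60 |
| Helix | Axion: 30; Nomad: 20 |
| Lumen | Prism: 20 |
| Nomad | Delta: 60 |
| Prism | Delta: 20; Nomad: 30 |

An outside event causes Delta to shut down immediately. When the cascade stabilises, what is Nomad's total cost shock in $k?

Round 1 — Delta shuts down (initial).
  Helix: +95 → 95 ≥ 40
Round 2 — Helix shuts down.
  Axion: +30 → 30 < 110
  Nomad: +20 → 20 < 60
No further shutdowns.

20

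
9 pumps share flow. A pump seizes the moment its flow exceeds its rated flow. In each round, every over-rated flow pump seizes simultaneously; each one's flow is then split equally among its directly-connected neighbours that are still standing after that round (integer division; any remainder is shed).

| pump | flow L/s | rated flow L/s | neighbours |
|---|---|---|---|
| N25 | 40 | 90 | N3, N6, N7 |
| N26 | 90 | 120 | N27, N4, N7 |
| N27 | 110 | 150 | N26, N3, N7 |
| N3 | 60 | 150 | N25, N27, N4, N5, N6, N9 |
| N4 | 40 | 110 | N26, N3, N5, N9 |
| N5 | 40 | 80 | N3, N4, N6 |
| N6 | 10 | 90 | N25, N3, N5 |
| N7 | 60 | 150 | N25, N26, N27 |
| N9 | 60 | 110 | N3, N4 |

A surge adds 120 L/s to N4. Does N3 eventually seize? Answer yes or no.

Round 1 — N4 at 160 > 110. N4 seizes.
  N4 sheds 160 L/s to N26, N3, N5, N9: 40 each.
    N26: 90+40 = 130 > 120
    N3: 60+40 = 100 ≤ 150
    N5: 40+40 = 80 ≤ 80
    N9: 60+40 = 100 ≤ 110
Round 2 — N26 seizes.
  N26 sheds 130 L/s to N27, N7: 65 each.
    N27: 110+65 = 175 > 150
    N7: 60+65 = 125 ≤ 150
Round 3 — N27 seizes.
  N27 sheds 175 L/s to N3, N7: 87 each (1 lost).
    N3: 100+87 = 187 > 150
    N7: 125+87 = 212 > 150
Round 4 — N3, N7 seize.
  N3 sheds 187 L/s to N25, N5, N6, N9: 46 each (3 lost).
    N25: 40+46 = 86 ≤ 90
    N5: 80+46 = 126 > 80
    N6: 10+46 = 56 ≤ 90
    N9: 100+46 = 146 > 110
  N7 sheds 212 L/s to N25: 212 each.
    N25: 86+212 = 298 > 90
Round 5 — N25, N5, N9 seize.
  N25 sheds 298 L/s to N6: 298 each.
    N6: 56+298 = 354 > 90
  N5 sheds 126 L/s to N6: 126 each.
    N6: 354+126 = 480 > 90
  N9 sheds 146 L/s: no online neighbours, lost.
Round 6 — N6 seizes.
  N6 sheds 480 L/s: no online neighbours, lost.
No further seizures.

yes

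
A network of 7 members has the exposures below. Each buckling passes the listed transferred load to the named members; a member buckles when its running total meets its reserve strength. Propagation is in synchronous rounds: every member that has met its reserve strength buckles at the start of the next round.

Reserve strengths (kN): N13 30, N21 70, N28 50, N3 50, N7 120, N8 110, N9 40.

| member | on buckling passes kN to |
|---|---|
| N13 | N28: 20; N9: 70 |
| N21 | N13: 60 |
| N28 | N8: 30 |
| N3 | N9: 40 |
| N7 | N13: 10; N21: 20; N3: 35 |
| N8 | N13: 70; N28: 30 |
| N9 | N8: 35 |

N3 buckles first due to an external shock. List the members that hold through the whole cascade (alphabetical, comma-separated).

N13, N21, N28, N7, N8

Round 1 — N3 buckles (initial).
  N9: +40 → 40 ≥ 40
Round 2 — N9 buckles.
  N8: +35 → 35 < 110
No further bucklings.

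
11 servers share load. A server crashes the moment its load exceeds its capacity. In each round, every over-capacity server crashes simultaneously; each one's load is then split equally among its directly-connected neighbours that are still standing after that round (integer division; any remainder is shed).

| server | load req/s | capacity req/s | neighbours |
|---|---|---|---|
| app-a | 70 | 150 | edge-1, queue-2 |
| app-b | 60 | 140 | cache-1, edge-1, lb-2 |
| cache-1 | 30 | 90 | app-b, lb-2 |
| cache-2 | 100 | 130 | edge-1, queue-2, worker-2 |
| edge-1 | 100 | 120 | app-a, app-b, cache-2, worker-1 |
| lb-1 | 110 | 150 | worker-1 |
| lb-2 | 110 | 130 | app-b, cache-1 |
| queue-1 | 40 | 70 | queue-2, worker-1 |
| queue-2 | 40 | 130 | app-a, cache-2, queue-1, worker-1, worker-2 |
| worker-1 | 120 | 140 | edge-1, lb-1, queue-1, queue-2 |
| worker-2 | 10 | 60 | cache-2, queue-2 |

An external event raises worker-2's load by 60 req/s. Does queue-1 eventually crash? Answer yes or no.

yes

Round 1 — worker-2 at 70 > 60. worker-2 crashes.
  worker-2 sheds 70 req/s to cache-2, queue-2: 35 each.
    cache-2: 100+35 = 135 > 130
    queue-2: 40+35 = 75 ≤ 130
Round 2 — cache-2 crashes.
  cache-2 sheds 135 req/s to edge-1, queue-2: 67 each (1 lost).
    edge-1: 100+67 = 167 > 120
    queue-2: 75+67 = 142 > 130
Round 3 — edge-1, queue-2 crash.
  edge-1 sheds 167 req/s to app-a, app-b, worker-1: 55 each (2 lost).
    app-a: 70+55 = 125 ≤ 150
    app-b: 60+55 = 115 ≤ 140
    worker-1: 120+55 = 175 > 140
  queue-2 sheds 142 req/s to app-a, queue-1, worker-1: 47 each (1 lost).
    app-a: 125+47 = 172 > 150
    queue-1: 40+47 = 87 > 70
    worker-1: 175+47 = 222 > 140
Round 4 — app-a, queue-1, worker-1 crash.
  app-a sheds 172 req/s: no online neighbours, lost.
  queue-1 sheds 87 req/s: no online neighbours, lost.
  worker-1 sheds 222 req/s to lb-1: 222 each.
    lb-1: 110+222 = 332 > 150
Round 5 — lb-1 crashes.
  lb-1 sheds 332 req/s: no online neighbours, lost.
No further crashes.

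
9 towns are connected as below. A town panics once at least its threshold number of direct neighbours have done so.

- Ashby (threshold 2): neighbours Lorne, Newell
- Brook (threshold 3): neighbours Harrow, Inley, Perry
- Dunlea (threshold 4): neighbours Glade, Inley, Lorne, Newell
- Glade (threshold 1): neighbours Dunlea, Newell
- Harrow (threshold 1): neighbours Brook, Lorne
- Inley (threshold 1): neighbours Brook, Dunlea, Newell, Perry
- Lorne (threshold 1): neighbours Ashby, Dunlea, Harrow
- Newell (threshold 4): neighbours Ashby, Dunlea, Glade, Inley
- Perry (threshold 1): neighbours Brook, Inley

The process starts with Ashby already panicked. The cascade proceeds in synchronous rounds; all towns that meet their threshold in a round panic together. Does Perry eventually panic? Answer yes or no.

no

Round 1 — Ashby panics (initial).
Round 2 — checking thresholds:
  Lorne: 1 of 3 neighbours ≥ 1, panics.
  Newell: 1 of 4 neighbours < 4, below threshold.
Round 3 — checking thresholds:
  Dunlea: 1 of 4 neighbours < 4, below threshold.
  Harrow: 1 of 2 neighbours ≥ 1, panics.
  Newell: 1 of 4 neighbours < 4, below threshold.
Round 4 — no new panics; cascade stops.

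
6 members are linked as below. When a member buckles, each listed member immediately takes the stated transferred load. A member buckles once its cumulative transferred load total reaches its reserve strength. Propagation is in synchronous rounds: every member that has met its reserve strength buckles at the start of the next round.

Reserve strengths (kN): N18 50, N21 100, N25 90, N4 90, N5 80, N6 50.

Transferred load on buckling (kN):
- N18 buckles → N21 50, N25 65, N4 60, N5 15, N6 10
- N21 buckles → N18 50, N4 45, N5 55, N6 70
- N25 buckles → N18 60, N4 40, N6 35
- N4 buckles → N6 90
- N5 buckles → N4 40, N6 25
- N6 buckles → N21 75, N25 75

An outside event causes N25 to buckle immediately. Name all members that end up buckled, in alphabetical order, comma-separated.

N18, N21, N25, N4, N6

Round 1 — N25 buckles (initial).
  N18: +60 → 60 ≥ 50
  N4: +40 → 40 < 90
  N6: +35 → 35 < 50
Round 2 — N18 buckles.
  N21: +50 → 50 < 100
  N4: +60 → 100 ≥ 90
  N5: +15 → 15 < 80
  N6: +10 → 45 < 50
Round 3 — N4 buckles.
  N6: +90 → 135 ≥ 50
Round 4 — N6 buckles.
  N21: +75 → 125 ≥ 100
Round 5 — N21 buckles.
  N5: +55 → 70 < 80
No further bucklings.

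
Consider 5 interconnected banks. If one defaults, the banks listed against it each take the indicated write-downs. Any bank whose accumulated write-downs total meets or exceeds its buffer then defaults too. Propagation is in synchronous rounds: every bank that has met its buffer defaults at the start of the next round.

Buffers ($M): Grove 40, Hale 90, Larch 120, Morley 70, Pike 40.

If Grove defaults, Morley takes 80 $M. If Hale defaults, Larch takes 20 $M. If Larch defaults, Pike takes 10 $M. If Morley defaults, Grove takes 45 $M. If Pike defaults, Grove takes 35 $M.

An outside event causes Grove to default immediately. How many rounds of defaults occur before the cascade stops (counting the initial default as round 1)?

2

Round 1 — Grove defaults (initial).
  Morley: +80 → 80 ≥ 70
Round 2 — Morley defaults.
No further defaults.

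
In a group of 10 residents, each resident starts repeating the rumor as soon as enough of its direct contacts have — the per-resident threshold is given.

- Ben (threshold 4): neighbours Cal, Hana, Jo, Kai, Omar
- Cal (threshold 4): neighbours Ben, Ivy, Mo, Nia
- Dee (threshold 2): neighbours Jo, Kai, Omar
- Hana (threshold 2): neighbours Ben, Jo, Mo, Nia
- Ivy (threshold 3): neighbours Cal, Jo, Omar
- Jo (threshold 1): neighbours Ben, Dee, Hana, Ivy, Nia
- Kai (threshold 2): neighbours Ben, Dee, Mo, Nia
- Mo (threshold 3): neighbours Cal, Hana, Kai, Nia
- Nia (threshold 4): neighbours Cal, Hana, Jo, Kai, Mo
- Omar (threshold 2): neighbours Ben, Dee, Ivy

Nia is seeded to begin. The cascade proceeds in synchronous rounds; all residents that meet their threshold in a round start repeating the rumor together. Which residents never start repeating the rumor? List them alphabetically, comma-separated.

Ben, Cal, Dee, Ivy, Kai, Mo, Omar

Round 1 — Nia starts repeating the rumor (initial).
Round 2 — checking thresholds:
  Cal: 1 of 4 neighbours < 4, not yet.
  Hana: 1 of 4 neighbours < 2, not yet.
  Jo: 1 of 5 neighbours ≥ 1, starts repeating the rumor.
  Kai: 1 of 4 neighbours < 2, not yet.
  Mo: 1 of 4 neighbours < 3, not yet.
Round 3 — checking thresholds:
  Ben: 1 of 5 neighbours < 4, not yet.
  Cal: 1 of 4 neighbours < 4, not yet.
  Dee: 1 of 3 neighbours < 2, not yet.
  Hana: 2 of 4 neighbours ≥ 2, starts repeating the rumor.
  Ivy: 1 of 3 neighbours < 3, not yet.
  Kai: 1 of 4 neighbours < 2, not yet.
  Mo: 1 of 4 neighbours < 3, not yet.
Round 4 — no new spreads; cascade stops.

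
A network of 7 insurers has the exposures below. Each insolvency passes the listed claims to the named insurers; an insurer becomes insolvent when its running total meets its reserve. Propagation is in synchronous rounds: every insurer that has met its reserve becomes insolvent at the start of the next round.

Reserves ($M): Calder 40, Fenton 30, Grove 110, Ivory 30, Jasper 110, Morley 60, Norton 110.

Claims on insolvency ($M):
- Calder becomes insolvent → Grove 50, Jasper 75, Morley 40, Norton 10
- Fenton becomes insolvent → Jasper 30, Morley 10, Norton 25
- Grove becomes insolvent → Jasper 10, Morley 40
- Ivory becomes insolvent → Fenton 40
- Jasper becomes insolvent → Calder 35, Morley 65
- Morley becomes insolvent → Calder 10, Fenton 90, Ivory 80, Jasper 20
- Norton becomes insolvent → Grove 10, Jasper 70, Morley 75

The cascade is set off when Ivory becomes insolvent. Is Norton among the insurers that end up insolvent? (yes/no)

Round 1 — Ivory becomes insolvent (initial).
  Fenton: +40 → 40 ≥ 30
Round 2 — Fenton becomes insolvent.
  Jasper: +30 → 30 < 110
  Morley: +10 → 10 < 60
  Norton: +25 → 25 < 110
No further insolvencies.

no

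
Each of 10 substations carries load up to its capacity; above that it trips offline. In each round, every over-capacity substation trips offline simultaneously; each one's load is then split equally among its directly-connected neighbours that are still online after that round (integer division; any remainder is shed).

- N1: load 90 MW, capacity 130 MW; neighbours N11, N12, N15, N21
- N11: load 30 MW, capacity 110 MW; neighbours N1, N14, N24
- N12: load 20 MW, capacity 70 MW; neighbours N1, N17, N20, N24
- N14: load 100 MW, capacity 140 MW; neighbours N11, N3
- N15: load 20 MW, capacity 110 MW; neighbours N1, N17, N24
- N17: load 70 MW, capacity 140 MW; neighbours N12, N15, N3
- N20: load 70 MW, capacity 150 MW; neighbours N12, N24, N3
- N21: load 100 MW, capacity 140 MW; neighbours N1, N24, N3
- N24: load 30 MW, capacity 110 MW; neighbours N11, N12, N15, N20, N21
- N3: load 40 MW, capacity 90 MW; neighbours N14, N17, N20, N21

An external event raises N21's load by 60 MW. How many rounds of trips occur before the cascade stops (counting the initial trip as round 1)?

Round 1 — N21 at 160 > 140. N21 trips offline.
  N21 sheds 160 MW to N1, N24, N3: 53 each (1 lost).
    N1: 90+53 = 143 > 130
    N24: 30+53 = 83 ≤ 110
    N3: 40+53 = 93 > 90
Round 2 — N1, N3 trip offline.
  N1 sheds 143 MW to N11, N12, N15: 47 each (2 lost).
    N11: 30+47 = 77 ≤ 110
    N12: 20+47 = 67 ≤ 70
    N15: 20+47 = 67 ≤ 110
  N3 sheds 93 MW to N14, N17, N20: 31 each.
    N14: 100+31 = 131 ≤ 140
    N17: 70+31 = 101 ≤ 140
    N20: 70+31 = 101 ≤ 150
No further trips.

2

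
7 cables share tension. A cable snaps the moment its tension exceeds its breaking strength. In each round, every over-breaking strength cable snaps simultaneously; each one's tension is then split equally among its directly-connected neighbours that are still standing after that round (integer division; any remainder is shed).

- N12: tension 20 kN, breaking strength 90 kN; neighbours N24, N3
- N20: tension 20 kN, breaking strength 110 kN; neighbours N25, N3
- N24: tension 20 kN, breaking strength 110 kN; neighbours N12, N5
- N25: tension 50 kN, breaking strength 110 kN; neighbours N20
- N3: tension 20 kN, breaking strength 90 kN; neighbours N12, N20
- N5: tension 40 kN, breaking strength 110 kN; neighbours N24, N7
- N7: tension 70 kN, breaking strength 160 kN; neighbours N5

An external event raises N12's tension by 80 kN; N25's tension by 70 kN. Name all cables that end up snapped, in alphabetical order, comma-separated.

N12, N20, N25, N3

Round 1 — N12 at 100 > 90; N25 at 120 > 110. N12, N25 snap.
  N12 sheds 100 kN to N24, N3: 50 each.
    N24: 20+50 = 70 ≤ 110
    N3: 20+50 = 70 ≤ 90
  N25 sheds 120 kN to N20: 120 each.
    N20: 20+120 = 140 > 110
Round 2 — N20 snaps.
  N20 sheds 140 kN to N3: 140 each.
    N3: 70+140 = 210 > 90
Round 3 — N3 snaps.
  N3 sheds 210 kN: no online neighbours, lost.
No further breaks.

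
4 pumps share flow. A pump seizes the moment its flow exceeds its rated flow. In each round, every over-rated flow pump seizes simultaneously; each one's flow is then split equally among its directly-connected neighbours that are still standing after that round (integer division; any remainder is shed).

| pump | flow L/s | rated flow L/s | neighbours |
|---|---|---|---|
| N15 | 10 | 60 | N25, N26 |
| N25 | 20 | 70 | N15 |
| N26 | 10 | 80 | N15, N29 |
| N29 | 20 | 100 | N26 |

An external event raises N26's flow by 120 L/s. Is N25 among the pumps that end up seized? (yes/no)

yes

Round 1 — N26 at 130 > 80. N26 seizes.
  N26 sheds 130 L/s to N15, N29: 65 each.
    N15: 10+65 = 75 > 60
    N29: 20+65 = 85 ≤ 100
Round 2 — N15 seizes.
  N15 sheds 75 L/s to N25: 75 each.
    N25: 20+75 = 95 > 70
Round 3 — N25 seizes.
  N25 sheds 95 L/s: no online neighbours, lost.
No further seizures.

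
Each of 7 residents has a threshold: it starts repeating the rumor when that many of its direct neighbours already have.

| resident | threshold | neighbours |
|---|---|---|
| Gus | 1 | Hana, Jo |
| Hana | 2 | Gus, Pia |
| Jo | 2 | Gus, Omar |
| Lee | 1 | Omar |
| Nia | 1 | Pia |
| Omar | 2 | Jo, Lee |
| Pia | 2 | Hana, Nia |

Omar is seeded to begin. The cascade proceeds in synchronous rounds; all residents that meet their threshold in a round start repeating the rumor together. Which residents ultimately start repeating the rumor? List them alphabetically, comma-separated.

Lee, Omar

Round 1 — Omar starts repeating the rumor (initial).
Round 2 — checking thresholds:
  Jo: 1 of 2 neighbours < 2, not yet.
  Lee: 1 of 1 neighbours ≥ 1, starts repeating the rumor.
Round 3 — no new spreads; cascade stops.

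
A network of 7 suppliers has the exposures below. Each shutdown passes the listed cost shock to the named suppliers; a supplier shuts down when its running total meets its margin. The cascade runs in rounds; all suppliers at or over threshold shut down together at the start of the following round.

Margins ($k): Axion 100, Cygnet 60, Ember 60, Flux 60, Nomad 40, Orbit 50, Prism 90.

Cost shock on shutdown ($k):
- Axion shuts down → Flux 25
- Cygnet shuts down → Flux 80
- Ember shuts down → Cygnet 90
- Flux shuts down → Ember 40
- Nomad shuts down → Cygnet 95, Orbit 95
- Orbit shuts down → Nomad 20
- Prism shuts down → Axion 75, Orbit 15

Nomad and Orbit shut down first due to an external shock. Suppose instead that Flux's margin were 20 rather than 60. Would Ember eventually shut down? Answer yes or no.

no

With Flux's margin at 20:
Round 1 — Nomad, Orbit shut down (initial).
  Cygnet: +95 → 95 ≥ 60
Round 2 — Cygnet shuts down.
  Flux: +80 → 80 ≥ 20
Round 3 — Flux shuts down.
  Ember: +40 → 40 < 60
No further shutdowns.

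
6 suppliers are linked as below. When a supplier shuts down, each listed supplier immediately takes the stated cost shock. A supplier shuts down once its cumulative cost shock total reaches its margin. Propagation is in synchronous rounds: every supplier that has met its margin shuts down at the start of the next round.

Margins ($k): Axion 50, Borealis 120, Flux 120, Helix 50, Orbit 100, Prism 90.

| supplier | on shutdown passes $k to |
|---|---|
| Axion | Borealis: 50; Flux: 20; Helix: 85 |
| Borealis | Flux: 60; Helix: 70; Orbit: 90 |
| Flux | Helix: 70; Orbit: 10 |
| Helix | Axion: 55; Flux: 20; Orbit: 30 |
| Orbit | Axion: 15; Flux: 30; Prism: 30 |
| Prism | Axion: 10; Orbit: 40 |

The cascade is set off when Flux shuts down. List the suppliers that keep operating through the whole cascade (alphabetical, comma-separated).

Round 1 — Flux shuts down (initial).
  Helix: +70 → 70 ≥ 50
  Orbit: +10 → 10 < 100
Round 2 — Helix shuts down.
  Axion: +55 → 55 ≥ 50
  Orbit: +30 → 40 < 100
Round 3 — Axion shuts down.
  Borealis: +50 → 50 < 120
No further shutdowns.

Borealis, Orbit, Prism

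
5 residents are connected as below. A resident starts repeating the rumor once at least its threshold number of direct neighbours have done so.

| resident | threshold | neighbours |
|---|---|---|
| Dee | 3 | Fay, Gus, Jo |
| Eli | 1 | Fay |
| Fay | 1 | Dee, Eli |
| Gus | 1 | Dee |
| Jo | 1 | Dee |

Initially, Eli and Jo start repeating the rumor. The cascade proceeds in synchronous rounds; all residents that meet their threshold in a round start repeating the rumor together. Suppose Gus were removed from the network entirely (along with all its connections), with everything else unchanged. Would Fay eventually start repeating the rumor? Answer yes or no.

yes

With Gus removed:
Round 1 — Eli, Jo start repeating the rumor (initial).
Round 2 — checking thresholds:
  Dee: 1 of 2 neighbours < 3, below threshold.
  Fay: 1 of 2 neighbours ≥ 1, starts repeating the rumor.
Round 3 — no new spreads; cascade stops.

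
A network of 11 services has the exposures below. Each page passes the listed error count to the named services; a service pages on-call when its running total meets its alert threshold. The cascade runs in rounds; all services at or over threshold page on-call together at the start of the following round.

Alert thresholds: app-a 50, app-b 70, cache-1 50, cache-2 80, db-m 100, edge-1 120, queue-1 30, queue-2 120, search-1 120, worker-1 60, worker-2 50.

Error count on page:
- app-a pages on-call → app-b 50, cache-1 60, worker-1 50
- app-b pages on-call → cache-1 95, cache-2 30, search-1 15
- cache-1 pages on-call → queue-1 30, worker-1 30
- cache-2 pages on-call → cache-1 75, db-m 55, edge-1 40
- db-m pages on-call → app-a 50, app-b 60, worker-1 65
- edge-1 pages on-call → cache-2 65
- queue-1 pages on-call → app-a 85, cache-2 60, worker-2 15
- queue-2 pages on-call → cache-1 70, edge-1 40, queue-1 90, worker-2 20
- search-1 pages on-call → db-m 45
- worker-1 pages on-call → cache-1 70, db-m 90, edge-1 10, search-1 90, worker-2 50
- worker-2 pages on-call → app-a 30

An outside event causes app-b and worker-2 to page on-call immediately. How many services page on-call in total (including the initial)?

8

Round 1 — app-b, worker-2 page on-call (initial).
  app-a: +30 → 30 < 50
  cache-1: +95 → 95 ≥ 50
  cache-2: +30 → 30 < 80
  search-1: +15 → 15 < 120
Round 2 — cache-1 pages on-call.
  queue-1: +30 → 30 ≥ 30
  worker-1: +30 → 30 < 60
Round 3 — queue-1 pages on-call.
  app-a: +85 → 115 ≥ 50
  cache-2: +60 → 90 ≥ 80
Round 4 — app-a, cache-2 page on-call.
  db-m: +55 → 55 < 100
  edge-1: +40 → 40 < 120
  worker-1: +50 → 80 ≥ 60
Round 5 — worker-1 pages on-call.
  db-m: +90 → 145 ≥ 100
  edge-1: +10 → 50 < 120
  search-1: +90 → 105 < 120
Round 6 — db-m pages on-call.
No further pages.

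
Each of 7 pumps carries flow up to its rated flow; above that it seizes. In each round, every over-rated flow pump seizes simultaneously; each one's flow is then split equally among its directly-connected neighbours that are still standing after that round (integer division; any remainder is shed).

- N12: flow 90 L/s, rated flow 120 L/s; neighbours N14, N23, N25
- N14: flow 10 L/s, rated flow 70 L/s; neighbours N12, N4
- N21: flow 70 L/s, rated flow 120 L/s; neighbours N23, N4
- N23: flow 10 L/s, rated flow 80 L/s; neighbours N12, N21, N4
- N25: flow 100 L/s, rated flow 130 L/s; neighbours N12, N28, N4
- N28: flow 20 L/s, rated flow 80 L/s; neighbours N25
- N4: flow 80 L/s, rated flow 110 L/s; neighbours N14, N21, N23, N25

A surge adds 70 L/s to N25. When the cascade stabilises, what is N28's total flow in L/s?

Round 1 — N25 at 170 > 130. N25 seizes.
  N25 sheds 170 L/s to N12, N28, N4: 56 each (2 lost).
    N12: 90+56 = 146 > 120
    N28: 20+56 = 76 ≤ 80
    N4: 80+56 = 136 > 110
Round 2 — N12, N4 seize.
  N12 sheds 146 L/s to N14, N23: 73 each.
    N14: 10+73 = 83 > 70
    N23: 10+73 = 83 > 80
  N4 sheds 136 L/s to N14, N21, N23: 45 each (1 lost).
    N14: 83+45 = 128 > 70
    N21: 70+45 = 115 ≤ 120
    N23: 83+45 = 128 > 80
Round 3 — N14, N23 seize.
  N14 sheds 128 L/s: no online neighbours, lost.
  N23 sheds 128 L/s to N21: 128 each.
    N21: 115+128 = 243 > 120
Round 4 — N21 seizes.
  N21 sheds 243 L/s: no online neighbours, lost.
No further seizures.

76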